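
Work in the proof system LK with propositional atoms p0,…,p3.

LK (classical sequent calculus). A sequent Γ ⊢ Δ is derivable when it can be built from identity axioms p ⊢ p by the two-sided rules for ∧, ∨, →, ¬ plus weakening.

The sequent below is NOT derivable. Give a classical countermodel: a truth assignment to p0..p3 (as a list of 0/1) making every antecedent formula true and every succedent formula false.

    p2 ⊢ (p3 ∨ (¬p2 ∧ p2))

Search for a countermodel by truth-table:
  v=0000: Γ:[p2=F] Δ:[(p3 ∨ (¬p2 ∧ p2))=F] refutes=False
  v=0001: Γ:[p2=F] Δ:[(p3 ∨ (¬p2 ∧ p2))=T] refutes=False
  v=0010: Γ:[p2=T] Δ:[(p3 ∨ (¬p2 ∧ p2))=F] refutes=True  ← countermodel

Result: [0, 0, 1, 0]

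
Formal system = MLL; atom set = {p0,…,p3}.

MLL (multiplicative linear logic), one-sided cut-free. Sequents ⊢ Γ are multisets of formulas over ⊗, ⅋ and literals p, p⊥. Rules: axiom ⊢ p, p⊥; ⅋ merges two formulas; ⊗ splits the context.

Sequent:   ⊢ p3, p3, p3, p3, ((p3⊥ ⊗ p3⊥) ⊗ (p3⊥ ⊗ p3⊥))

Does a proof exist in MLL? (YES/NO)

Proof tree:
[⊗]  ⊢ p3, p3, p3, p3, ((p3⊥ ⊗ p3⊥) ⊗ (p3⊥ ⊗ p3⊥))
  [⊗]  ⊢ p3, p3, (p3⊥ ⊗ p3⊥)
    [Ax]  ⊢ p3, p3⊥
    [Ax]  ⊢ p3, p3⊥
  [⊗]  ⊢ p3, p3, (p3⊥ ⊗ p3⊥)
    [Ax]  ⊢ p3, p3⊥
    [Ax]  ⊢ p3, p3⊥

Result: YES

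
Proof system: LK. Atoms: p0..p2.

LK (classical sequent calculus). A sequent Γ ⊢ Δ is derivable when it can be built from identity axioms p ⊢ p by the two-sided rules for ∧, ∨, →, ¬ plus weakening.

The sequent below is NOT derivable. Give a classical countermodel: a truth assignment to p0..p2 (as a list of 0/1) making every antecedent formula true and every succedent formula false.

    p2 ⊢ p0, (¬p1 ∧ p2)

Truth-table refutation:
  v=000: Γ:[p2=F] Δ:[p0=F, (¬p1 ∧ p2)=F] refutes=False
  v=001: Γ:[p2=T] Δ:[p0=F, (¬p1 ∧ p2)=T] refutes=False
  v=010: Γ:[p2=F] Δ:[p0=F, (¬p1 ∧ p2)=F] refutes=False
  v=011: Γ:[p2=T] Δ:[p0=F, (¬p1 ∧ p2)=F] refutes=True  ← countermodel

Result: [0, 1, 1]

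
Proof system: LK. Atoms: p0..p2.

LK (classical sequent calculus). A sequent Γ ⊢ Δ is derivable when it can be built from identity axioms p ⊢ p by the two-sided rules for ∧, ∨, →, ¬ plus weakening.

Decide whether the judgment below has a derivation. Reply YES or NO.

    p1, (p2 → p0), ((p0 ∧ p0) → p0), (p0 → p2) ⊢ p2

Truth-table refutation:
  v=000: Γ:[p1=F, (p2 → p0)=T, ((p0 ∧ p0) → p0)=T, (p0 → p2)=T] Δ:[p2=F] refutes=False
  v=001: Γ:[p1=F, (p2 → p0)=F, ((p0 ∧ p0) → p0)=T, (p0 → p2)=T] Δ:[p2=T] refutes=False
  v=010: Γ:[p1=T, (p2 → p0)=T, ((p0 ∧ p0) → p0)=T, (p0 → p2)=T] Δ:[p2=F] refutes=True  ← countermodel

Result: NO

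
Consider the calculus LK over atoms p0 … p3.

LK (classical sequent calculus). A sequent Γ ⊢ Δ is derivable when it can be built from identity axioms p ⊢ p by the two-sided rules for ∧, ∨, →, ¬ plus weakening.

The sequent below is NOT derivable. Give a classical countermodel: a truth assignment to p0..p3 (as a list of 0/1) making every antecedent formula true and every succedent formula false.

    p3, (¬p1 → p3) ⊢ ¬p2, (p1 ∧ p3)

Search for a countermodel by truth-table:
  v=0000: Γ:[p3=F, (¬p1 → p3)=F] Δ:[¬p2=T, (p1 ∧ p3)=F] refutes=False
  v=0001: Γ:[p3=T, (¬p1 → p3)=T] Δ:[¬p2=T, (p1 ∧ p3)=F] refutes=False
  v=0010: Γ:[p3=F, (¬p1 → p3)=F] Δ:[¬p2=F, (p1 ∧ p3)=F] refutes=False
  v=0011: Γ:[p3=T, (¬p1 → p3)=T] Δ:[¬p2=F, (p1 ∧ p3)=F] refutes=True  ← countermodel

Result: [0, 0, 1, 1]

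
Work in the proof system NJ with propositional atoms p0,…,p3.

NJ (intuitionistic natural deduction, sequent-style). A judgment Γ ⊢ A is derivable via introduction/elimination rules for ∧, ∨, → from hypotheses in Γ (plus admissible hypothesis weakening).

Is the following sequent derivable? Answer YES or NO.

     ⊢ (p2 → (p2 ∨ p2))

Derivation (root first):
[→I]  ⊢ (p2 → (p2 ∨ p2))
  [∨I₂] p2 ⊢ (p2 ∨ p2)
    [Ax] p2 ⊢ p2

Result: YES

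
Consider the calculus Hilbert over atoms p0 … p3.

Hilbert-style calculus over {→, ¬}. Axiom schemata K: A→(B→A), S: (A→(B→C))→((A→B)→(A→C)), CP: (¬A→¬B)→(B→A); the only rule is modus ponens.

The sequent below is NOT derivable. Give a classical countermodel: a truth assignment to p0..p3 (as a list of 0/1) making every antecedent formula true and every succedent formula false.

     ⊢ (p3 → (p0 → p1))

Search for a countermodel by truth-table:
  v=0000: Γ:[] Δ:[(p3 → (p0 → p1))=T] refutes=False
  v=0001: Γ:[] Δ:[(p3 → (p0 → p1))=T] refutes=False
  v=0010: Γ:[] Δ:[(p3 → (p0 → p1))=T] refutes=False
  v=0011: Γ:[] Δ:[(p3 → (p0 → p1))=T] refutes=False
  v=0100: Γ:[] Δ:[(p3 → (p0 → p1))=T] refutes=False
  v=0101: Γ:[] Δ:[(p3 → (p0 → p1))=T] refutes=False
  v=0110: Γ:[] Δ:[(p3 → (p0 → p1))=T] refutes=False
  v=0111: Γ:[] Δ:[(p3 → (p0 → p1))=T] refutes=False
  v=1000: Γ:[] Δ:[(p3 → (p0 → p1))=T] refutes=False
  v=1001: Γ:[] Δ:[(p3 → (p0 → p1))=F] refutes=True  ← countermodel

Result: [1, 0, 0, 1]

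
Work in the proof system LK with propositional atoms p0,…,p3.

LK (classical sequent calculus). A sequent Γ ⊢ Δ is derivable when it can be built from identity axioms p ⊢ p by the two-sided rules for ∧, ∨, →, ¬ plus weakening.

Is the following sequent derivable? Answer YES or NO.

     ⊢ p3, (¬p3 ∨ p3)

Derivation trace:
[∨R]  ⊢ p3, (¬p3 ∨ p3)
  [¬R]  ⊢ p3, p3, ¬p3
    [WR] p3 ⊢ p3, p3
      [Ax] p3 ⊢ p3

Result: YES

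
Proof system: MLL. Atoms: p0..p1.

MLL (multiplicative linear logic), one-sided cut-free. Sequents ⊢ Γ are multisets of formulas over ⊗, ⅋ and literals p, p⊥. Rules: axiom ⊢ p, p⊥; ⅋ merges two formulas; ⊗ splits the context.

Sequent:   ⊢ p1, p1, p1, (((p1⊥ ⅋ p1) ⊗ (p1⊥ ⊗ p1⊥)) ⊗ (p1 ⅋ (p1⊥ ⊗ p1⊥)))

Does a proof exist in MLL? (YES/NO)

Derivation (root first):
[⊗]  ⊢ p1, p1, p1, (((p1⊥ ⅋ p1) ⊗ (p1⊥ ⊗ p1⊥)) ⊗ (p1 ⅋ (p1⊥ ⊗ p1⊥)))
  [⊗]  ⊢ p1, p1, ((p1⊥ ⅋ p1) ⊗ (p1⊥ ⊗ p1⊥))
    [⅋]  ⊢ (p1⊥ ⅋ p1)
      [Ax]  ⊢ p1, p1⊥
    [⊗]  ⊢ p1, p1, (p1⊥ ⊗ p1⊥)
      [Ax]  ⊢ p1, p1⊥
      [Ax]  ⊢ p1, p1⊥
  [⅋]  ⊢ p1, (p1 ⅋ (p1⊥ ⊗ p1⊥))
    [⊗]  ⊢ p1, p1, (p1⊥ ⊗ p1⊥)
      [Ax]  ⊢ p1, p1⊥
      [Ax]  ⊢ p1, p1⊥

Result: YES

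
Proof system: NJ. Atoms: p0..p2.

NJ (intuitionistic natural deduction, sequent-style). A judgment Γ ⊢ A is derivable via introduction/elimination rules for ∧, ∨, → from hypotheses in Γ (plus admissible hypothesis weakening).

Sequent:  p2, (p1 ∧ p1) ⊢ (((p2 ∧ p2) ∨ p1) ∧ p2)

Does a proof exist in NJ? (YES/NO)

Derivation trace:
[∧I] p2, (p1 ∧ p1) ⊢ (((p2 ∧ p2) ∨ p1) ∧ p2)
  [∨I₁] p2, (p1 ∧ p1) ⊢ ((p2 ∧ p2) ∨ p1)
    [∧I] p2, (p1 ∧ p1) ⊢ (p2 ∧ p2)
      [Ax] p2 ⊢ p2
      [Wk] p2, (p1 ∧ p1) ⊢ p2
        [Ax] p2 ⊢ p2
  [Wk] p2, (p1 ∧ p1) ⊢ p2
    [Ax] p2 ⊢ p2

Result: YES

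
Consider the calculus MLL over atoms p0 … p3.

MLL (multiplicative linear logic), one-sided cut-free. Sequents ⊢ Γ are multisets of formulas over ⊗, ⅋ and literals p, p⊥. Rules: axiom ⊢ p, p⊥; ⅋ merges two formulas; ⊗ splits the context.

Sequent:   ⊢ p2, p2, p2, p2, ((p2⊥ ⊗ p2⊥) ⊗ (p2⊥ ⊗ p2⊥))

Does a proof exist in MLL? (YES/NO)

Derivation (root first):
[⊗]  ⊢ p2, p2, p2, p2, ((p2⊥ ⊗ p2⊥) ⊗ (p2⊥ ⊗ p2⊥))
  [⊗]  ⊢ p2, p2, (p2⊥ ⊗ p2⊥)
    [Ax]  ⊢ p2, p2⊥
    [Ax]  ⊢ p2, p2⊥
  [⊗]  ⊢ p2, p2, (p2⊥ ⊗ p2⊥)
    [Ax]  ⊢ p2, p2⊥
    [Ax]  ⊢ p2, p2⊥

Result: YES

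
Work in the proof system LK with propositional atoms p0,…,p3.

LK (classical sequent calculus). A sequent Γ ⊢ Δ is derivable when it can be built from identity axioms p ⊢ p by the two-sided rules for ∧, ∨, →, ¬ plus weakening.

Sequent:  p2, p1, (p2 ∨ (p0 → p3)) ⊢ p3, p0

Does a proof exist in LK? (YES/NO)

Truth-table refutation:
  v=0000: Γ:[p2=F, p1=F, (p2 ∨ (p0 → p3))=T] Δ:[p3=F, p0=F] refutes=False
  v=0001: Γ:[p2=F, p1=F, (p2 ∨ (p0 → p3))=T] Δ:[p3=T, p0=F] refutes=False
  v=0010: Γ:[p2=T, p1=F, (p2 ∨ (p0 → p3))=T] Δ:[p3=F, p0=F] refutes=False
  v=0011: Γ:[p2=T, p1=F, (p2 ∨ (p0 → p3))=T] Δ:[p3=T, p0=F] refutes=False
  v=0100: Γ:[p2=F, p1=T, (p2 ∨ (p0 → p3))=T] Δ:[p3=F, p0=F] refutes=False
  v=0101: Γ:[p2=F, p1=T, (p2 ∨ (p0 → p3))=T] Δ:[p3=T, p0=F] refutes=False
  v=0110: Γ:[p2=T, p1=T, (p2 ∨ (p0 → p3))=T] Δ:[p3=F, p0=F] refutes=True  ← countermodel

Result: NO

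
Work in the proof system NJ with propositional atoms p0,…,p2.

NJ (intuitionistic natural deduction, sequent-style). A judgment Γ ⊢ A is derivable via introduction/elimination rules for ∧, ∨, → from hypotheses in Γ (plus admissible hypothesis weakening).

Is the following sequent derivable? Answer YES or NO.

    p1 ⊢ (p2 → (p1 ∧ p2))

Derivation (root first):
[→I] p1 ⊢ (p2 → (p1 ∧ p2))
  [∧I] p1, p2 ⊢ (p1 ∧ p2)
    [Ax] p1 ⊢ p1
    [Ax] p2 ⊢ p2

Result: YES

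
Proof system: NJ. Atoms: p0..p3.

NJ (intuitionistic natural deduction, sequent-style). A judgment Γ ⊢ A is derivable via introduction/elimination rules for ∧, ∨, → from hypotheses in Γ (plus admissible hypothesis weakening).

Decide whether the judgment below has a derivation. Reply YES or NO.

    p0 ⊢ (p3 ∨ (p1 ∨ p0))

Proof tree:
[∨I₂] p0 ⊢ (p3 ∨ (p1 ∨ p0))
  [∨I₂] p0 ⊢ (p1 ∨ p0)
    [Ax] p0 ⊢ p0

Result: YES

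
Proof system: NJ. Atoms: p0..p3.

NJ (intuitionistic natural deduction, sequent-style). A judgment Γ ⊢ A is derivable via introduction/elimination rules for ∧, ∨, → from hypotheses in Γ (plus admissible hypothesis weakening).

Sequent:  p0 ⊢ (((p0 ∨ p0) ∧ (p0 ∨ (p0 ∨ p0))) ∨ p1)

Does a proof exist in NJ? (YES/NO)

Derivation trace:
[∨I₁] p0 ⊢ (((p0 ∨ p0) ∧ (p0 ∨ (p0 ∨ p0))) ∨ p1)
  [∧I] p0 ⊢ ((p0 ∨ p0) ∧ (p0 ∨ (p0 ∨ p0)))
    [∨I₂] p0 ⊢ (p0 ∨ p0)
      [Ax] p0 ⊢ p0
    [∨I₂] p0 ⊢ (p0 ∨ (p0 ∨ p0))
      [∨I₂] p0 ⊢ (p0 ∨ p0)
        [Ax] p0 ⊢ p0

Result: YES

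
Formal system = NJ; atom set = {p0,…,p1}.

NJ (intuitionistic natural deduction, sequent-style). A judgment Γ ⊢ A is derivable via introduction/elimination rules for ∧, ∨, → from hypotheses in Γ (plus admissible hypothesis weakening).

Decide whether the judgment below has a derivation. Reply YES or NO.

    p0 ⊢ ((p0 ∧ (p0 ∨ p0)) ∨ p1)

Proof tree:
[∨I₁] p0 ⊢ ((p0 ∧ (p0 ∨ p0)) ∨ p1)
  [∧I] p0 ⊢ (p0 ∧ (p0 ∨ p0))
    [Ax] p0 ⊢ p0
    [∨I₁] p0 ⊢ (p0 ∨ p0)
      [Ax] p0 ⊢ p0

Result: YES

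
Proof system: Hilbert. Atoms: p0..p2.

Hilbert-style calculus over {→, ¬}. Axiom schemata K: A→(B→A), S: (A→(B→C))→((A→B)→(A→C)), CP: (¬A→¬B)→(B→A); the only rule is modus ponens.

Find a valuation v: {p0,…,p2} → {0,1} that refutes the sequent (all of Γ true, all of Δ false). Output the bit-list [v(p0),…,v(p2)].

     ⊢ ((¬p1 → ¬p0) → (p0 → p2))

Search for a countermodel by truth-table:
  v=000: Γ:[] Δ:[((¬p1 → ¬p0) → (p0 → p2))=T] refutes=False
  v=001: Γ:[] Δ:[((¬p1 → ¬p0) → (p0 → p2))=T] refutes=False
  v=010: Γ:[] Δ:[((¬p1 → ¬p0) → (p0 → p2))=T] refutes=False
  v=011: Γ:[] Δ:[((¬p1 → ¬p0) → (p0 → p2))=T] refutes=False
  v=100: Γ:[] Δ:[((¬p1 → ¬p0) → (p0 → p2))=T] refutes=False
  v=101: Γ:[] Δ:[((¬p1 → ¬p0) → (p0 → p2))=T] refutes=False
  v=110: Γ:[] Δ:[((¬p1 → ¬p0) → (p0 → p2))=F] refutes=True  ← countermodel

Result: [1, 1, 0]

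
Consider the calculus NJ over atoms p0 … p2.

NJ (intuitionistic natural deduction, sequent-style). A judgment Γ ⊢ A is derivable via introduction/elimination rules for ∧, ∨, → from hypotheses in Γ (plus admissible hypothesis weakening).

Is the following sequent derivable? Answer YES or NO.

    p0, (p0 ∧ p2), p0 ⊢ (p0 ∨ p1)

Derivation (root first):
[Wk] p0, (p0 ∧ p2), p0 ⊢ (p0 ∨ p1)
  [Wk] p0, (p0 ∧ p2) ⊢ (p0 ∨ p1)
    [∨I₁] p0 ⊢ (p0 ∨ p1)
      [Ax] p0 ⊢ p0

Result: YES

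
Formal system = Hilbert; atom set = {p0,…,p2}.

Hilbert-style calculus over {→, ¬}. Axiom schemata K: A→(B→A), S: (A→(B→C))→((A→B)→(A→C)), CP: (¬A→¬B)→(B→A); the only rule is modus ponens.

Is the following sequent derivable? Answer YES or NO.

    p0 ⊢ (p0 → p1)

Enumerate valuations to refute Γ ⊢ Δ:
  v=000: Γ:[p0=F] Δ:[(p0 → p1)=T] refutes=False
  v=001: Γ:[p0=F] Δ:[(p0 → p1)=T] refutes=False
  v=010: Γ:[p0=F] Δ:[(p0 → p1)=T] refutes=False
  v=011: Γ:[p0=F] Δ:[(p0 → p1)=T] refutes=False
  v=100: Γ:[p0=T] Δ:[(p0 → p1)=F] refutes=True  ← countermodel

Result: NO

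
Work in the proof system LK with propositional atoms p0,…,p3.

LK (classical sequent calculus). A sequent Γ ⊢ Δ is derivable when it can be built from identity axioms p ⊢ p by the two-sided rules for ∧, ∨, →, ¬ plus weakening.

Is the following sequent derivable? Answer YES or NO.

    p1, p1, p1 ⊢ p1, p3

Proof tree:
[WL] p1, p1, p1 ⊢ p1, p3
  [WR] p1, p1 ⊢ p1, p3
    [WL] p1, p1 ⊢ p1
      [Ax] p1 ⊢ p1

Result: YES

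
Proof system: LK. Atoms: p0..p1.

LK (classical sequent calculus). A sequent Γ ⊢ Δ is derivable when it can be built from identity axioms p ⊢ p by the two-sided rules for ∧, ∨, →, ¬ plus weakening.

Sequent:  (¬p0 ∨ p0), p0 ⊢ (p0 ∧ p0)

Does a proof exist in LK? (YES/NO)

Derivation trace:
[∧R] (¬p0 ∨ p0), p0 ⊢ (p0 ∧ p0)
  [∨L] p0, (¬p0 ∨ p0) ⊢ p0
    [¬L] p0, ¬p0 ⊢ 
      [Ax] p0 ⊢ p0
    [Ax] p0 ⊢ p0
  [Ax] p0 ⊢ p0

Result: YES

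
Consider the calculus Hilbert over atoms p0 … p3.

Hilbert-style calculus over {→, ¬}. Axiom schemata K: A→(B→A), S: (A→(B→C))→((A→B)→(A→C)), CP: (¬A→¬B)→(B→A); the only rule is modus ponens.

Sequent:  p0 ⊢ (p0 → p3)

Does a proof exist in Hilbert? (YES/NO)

Enumerate valuations to refute Γ ⊢ Δ:
  v=0000: Γ:[p0=F] Δ:[(p0 → p3)=T] refutes=False
  v=0001: Γ:[p0=F] Δ:[(p0 → p3)=T] refutes=False
  v=0010: Γ:[p0=F] Δ:[(p0 → p3)=T] refutes=False
  v=0011: Γ:[p0=F] Δ:[(p0 → p3)=T] refutes=False
  v=0100: Γ:[p0=F] Δ:[(p0 → p3)=T] refutes=False
  v=0101: Γ:[p0=F] Δ:[(p0 → p3)=T] refutes=False
  v=0110: Γ:[p0=F] Δ:[(p0 → p3)=T] refutes=False
  v=0111: Γ:[p0=F] Δ:[(p0 → p3)=T] refutes=False
  v=1000: Γ:[p0=T] Δ:[(p0 → p3)=F] refutes=True  ← countermodel

Result: NO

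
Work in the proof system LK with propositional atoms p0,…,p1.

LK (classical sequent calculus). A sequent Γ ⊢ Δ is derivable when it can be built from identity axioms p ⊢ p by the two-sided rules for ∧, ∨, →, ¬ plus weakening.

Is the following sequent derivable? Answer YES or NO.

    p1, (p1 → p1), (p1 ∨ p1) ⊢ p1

Proof tree:
[∨L] p1, (p1 → p1), (p1 ∨ p1) ⊢ p1
  [WL] p1, (p1 → p1), p1 ⊢ p1
    [→L] p1, (p1 → p1) ⊢ p1
      [Ax] p1 ⊢ p1
      [Ax] p1 ⊢ p1
  [WL] p1, (p1 → p1), p1 ⊢ p1
    [→L] p1, (p1 → p1) ⊢ p1
      [Ax] p1 ⊢ p1
      [Ax] p1 ⊢ p1

Result: YES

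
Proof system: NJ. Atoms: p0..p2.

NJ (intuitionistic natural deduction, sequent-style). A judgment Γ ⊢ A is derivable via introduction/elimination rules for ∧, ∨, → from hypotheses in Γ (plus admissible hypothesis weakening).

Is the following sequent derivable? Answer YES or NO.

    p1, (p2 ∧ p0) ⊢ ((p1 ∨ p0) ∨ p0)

Proof tree:
[∨I₁] p1, (p2 ∧ p0) ⊢ ((p1 ∨ p0) ∨ p0)
  [∨I₁] p1, (p2 ∧ p0) ⊢ (p1 ∨ p0)
    [Wk] p1, (p2 ∧ p0) ⊢ p1
      [Ax] p1 ⊢ p1

Result: YES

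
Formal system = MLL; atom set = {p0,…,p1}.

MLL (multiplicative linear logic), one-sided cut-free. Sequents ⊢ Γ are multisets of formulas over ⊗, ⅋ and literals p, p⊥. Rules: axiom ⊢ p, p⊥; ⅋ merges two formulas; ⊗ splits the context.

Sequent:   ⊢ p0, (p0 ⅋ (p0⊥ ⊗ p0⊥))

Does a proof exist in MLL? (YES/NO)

Proof tree:
[⅋]  ⊢ p0, (p0 ⅋ (p0⊥ ⊗ p0⊥))
  [⊗]  ⊢ p0, p0, (p0⊥ ⊗ p0⊥)
    [Ax]  ⊢ p0, p0⊥
    [Ax]  ⊢ p0, p0⊥

Result: YES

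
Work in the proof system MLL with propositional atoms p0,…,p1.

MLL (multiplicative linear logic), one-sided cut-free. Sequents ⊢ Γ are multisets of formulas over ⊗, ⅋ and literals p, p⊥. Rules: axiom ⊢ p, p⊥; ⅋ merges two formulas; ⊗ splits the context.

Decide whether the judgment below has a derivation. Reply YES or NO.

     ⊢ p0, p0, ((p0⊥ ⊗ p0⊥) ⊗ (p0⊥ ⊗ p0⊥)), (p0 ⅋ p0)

Proof tree:
[⅋]  ⊢ p0, p0, ((p0⊥ ⊗ p0⊥) ⊗ (p0⊥ ⊗ p0⊥)), (p0 ⅋ p0)
  [⊗]  ⊢ p0, p0, p0, p0, ((p0⊥ ⊗ p0⊥) ⊗ (p0⊥ ⊗ p0⊥))
    [⊗]  ⊢ p0, p0, (p0⊥ ⊗ p0⊥)
      [Ax]  ⊢ p0, p0⊥
      [Ax]  ⊢ p0, p0⊥
    [⊗]  ⊢ p0, p0, (p0⊥ ⊗ p0⊥)
      [Ax]  ⊢ p0, p0⊥
      [Ax]  ⊢ p0, p0⊥

Result: YES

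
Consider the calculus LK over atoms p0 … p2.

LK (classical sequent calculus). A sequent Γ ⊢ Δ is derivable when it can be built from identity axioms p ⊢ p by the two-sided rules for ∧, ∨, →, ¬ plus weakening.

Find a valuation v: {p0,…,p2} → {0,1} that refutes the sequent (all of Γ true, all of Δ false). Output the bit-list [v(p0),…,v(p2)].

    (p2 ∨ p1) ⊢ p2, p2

Search for a countermodel by truth-table:
  v=000: Γ:[(p2 ∨ p1)=F] Δ:[p2=F, p2=F] refutes=False
  v=001: Γ:[(p2 ∨ p1)=T] Δ:[p2=T, p2=T] refutes=False
  v=010: Γ:[(p2 ∨ p1)=T] Δ:[p2=F, p2=F] refutes=True  ← countermodel

Result: [0, 1, 0]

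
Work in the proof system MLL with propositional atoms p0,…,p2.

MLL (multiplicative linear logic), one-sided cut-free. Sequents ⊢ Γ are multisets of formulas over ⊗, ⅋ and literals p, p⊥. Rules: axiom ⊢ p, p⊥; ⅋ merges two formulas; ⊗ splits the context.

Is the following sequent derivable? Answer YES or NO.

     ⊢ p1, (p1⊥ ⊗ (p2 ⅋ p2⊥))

Derivation (root first):
[⊗]  ⊢ p1, (p1⊥ ⊗ (p2 ⅋ p2⊥))
  [Ax]  ⊢ p1, p1⊥
  [⅋]  ⊢ (p2 ⅋ p2⊥)
    [Ax]  ⊢ p2, p2⊥

Result: YES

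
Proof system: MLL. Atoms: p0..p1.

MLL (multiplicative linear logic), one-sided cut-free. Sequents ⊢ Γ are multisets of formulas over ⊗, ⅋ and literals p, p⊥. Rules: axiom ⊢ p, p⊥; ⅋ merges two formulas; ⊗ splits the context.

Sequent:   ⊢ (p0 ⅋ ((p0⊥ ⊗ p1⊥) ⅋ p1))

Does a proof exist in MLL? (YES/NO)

Derivation (root first):
[⅋]  ⊢ (p0 ⅋ ((p0⊥ ⊗ p1⊥) ⅋ p1))
  [⅋]  ⊢ p0, ((p0⊥ ⊗ p1⊥) ⅋ p1)
    [⊗]  ⊢ p0, p1, (p0⊥ ⊗ p1⊥)
      [Ax]  ⊢ p0, p0⊥
      [Ax]  ⊢ p1, p1⊥

Result: YES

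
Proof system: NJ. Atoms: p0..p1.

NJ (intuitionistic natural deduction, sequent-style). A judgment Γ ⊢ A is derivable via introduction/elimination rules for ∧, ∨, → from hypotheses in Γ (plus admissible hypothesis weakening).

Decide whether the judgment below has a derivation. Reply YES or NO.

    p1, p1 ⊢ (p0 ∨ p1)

Derivation (root first):
[∨I₂] p1, p1 ⊢ (p0 ∨ p1)
  [Wk] p1, p1 ⊢ p1
    [Ax] p1 ⊢ p1

Result: YES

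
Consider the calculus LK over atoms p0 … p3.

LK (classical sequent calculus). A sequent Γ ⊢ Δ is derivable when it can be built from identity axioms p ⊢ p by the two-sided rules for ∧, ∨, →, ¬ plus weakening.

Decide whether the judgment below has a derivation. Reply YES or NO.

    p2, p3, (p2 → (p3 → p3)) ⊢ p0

Enumerate valuations to refute Γ ⊢ Δ:
  v=0000: Γ:[p2=F, p3=F, (p2 → (p3 → p3))=T] Δ:[p0=F] refutes=False
  v=0001: Γ:[p2=F, p3=T, (p2 → (p3 → p3))=T] Δ:[p0=F] refutes=False
  v=0010: Γ:[p2=T, p3=F, (p2 → (p3 → p3))=T] Δ:[p0=F] refutes=False
  v=0011: Γ:[p2=T, p3=T, (p2 → (p3 → p3))=T] Δ:[p0=F] refutes=True  ← countermodel

Result: NO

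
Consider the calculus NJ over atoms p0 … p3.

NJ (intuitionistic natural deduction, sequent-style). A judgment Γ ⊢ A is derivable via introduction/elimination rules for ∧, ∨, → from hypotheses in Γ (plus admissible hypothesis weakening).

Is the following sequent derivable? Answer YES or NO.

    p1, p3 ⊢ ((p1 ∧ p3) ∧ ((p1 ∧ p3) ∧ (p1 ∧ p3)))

Proof tree:
[∧I] p1, p3 ⊢ ((p1 ∧ p3) ∧ ((p1 ∧ p3) ∧ (p1 ∧ p3)))
  [Wk] p1, p3, p3 ⊢ (p1 ∧ p3)
    [∧I] p1, p3 ⊢ (p1 ∧ p3)
      [Ax] p1 ⊢ p1
      [Ax] p3 ⊢ p3
  [∧I] p1, p3 ⊢ ((p1 ∧ p3) ∧ (p1 ∧ p3))
    [∧I] p1, p3 ⊢ (p1 ∧ p3)
      [Ax] p1 ⊢ p1
      [Ax] p3 ⊢ p3
    [∧I] p1, p3 ⊢ (p1 ∧ p3)
      [Ax] p1 ⊢ p1
      [Ax] p3 ⊢ p3

Result: YES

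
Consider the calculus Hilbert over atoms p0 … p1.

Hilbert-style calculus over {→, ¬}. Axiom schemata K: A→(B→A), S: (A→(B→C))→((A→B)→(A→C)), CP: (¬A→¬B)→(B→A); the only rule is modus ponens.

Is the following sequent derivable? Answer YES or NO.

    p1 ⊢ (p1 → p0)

Truth-table refutation:
  v=00: Γ:[p1=F] Δ:[(p1 → p0)=T] refutes=False
  v=01: Γ:[p1=T] Δ:[(p1 → p0)=F] refutes=True  ← countermodel

Result: NO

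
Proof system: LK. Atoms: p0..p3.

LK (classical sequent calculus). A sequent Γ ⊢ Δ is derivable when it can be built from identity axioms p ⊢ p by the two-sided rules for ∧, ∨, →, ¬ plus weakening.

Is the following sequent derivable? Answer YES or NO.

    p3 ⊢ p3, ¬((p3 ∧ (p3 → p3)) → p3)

Proof tree:
[¬R] p3 ⊢ p3, ¬((p3 ∧ (p3 → p3)) → p3)
  [→L] p3, ((p3 ∧ (p3 → p3)) → p3) ⊢ p3
    [∧R] p3 ⊢ (p3 ∧ (p3 → p3))
      [Ax] p3 ⊢ p3
      [→R]  ⊢ (p3 → p3)
        [Ax] p3 ⊢ p3
    [WL] p3, p3 ⊢ p3
      [Ax] p3 ⊢ p3

Result: YES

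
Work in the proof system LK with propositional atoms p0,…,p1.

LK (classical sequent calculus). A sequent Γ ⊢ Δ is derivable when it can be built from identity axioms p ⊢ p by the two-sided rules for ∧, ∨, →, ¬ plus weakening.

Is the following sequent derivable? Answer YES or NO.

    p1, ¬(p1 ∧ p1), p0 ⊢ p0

Proof tree:
[WL] p1, ¬(p1 ∧ p1), p0 ⊢ p0
  [WR] p1, ¬(p1 ∧ p1) ⊢ p0
    [¬L] p1, ¬(p1 ∧ p1) ⊢ 
      [∧R] p1 ⊢ (p1 ∧ p1)
        [Ax] p1 ⊢ p1
        [Ax] p1 ⊢ p1

Result: YES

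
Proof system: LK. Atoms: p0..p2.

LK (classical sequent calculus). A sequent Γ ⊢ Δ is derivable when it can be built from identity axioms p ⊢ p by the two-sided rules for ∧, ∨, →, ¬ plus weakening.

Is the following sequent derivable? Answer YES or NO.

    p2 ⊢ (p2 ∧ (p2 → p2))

Derivation trace:
[∧R] p2 ⊢ (p2 ∧ (p2 → p2))
  [Ax] p2 ⊢ p2
  [→R]  ⊢ (p2 → p2)
    [Ax] p2 ⊢ p2

Result: YES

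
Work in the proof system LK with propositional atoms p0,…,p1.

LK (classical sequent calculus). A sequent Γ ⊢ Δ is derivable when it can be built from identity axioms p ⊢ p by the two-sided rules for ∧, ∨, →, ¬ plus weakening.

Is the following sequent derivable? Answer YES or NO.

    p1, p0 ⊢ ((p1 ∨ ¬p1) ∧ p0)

Derivation trace:
[∧R] p1, p0 ⊢ ((p1 ∨ ¬p1) ∧ p0)
  [∨R]  ⊢ (p1 ∨ ¬p1)
    [¬R]  ⊢ p1, ¬p1
      [Ax] p1 ⊢ p1
  [WL] p0, p1 ⊢ p0
    [Ax] p0 ⊢ p0

Result: YES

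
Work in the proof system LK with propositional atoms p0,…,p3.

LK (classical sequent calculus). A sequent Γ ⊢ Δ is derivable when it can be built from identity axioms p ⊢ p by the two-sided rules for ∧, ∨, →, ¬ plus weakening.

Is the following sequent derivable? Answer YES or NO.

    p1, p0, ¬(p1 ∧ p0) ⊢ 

Derivation trace:
[¬L] p1, p0, ¬(p1 ∧ p0) ⊢ 
  [∧R] p1, p0 ⊢ (p1 ∧ p0)
    [Ax] p1 ⊢ p1
    [Ax] p0 ⊢ p0

Result: YES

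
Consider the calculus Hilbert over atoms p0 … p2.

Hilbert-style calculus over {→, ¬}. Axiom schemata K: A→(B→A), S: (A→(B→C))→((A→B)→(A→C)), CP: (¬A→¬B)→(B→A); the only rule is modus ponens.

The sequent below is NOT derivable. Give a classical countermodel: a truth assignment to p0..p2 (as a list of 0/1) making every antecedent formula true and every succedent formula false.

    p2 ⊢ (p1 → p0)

Truth-table refutation:
  v=000: Γ:[p2=F] Δ:[(p1 → p0)=T] refutes=False
  v=001: Γ:[p2=T] Δ:[(p1 → p0)=T] refutes=False
  v=010: Γ:[p2=F] Δ:[(p1 → p0)=F] refutes=False
  v=011: Γ:[p2=T] Δ:[(p1 → p0)=F] refutes=True  ← countermodel

Result: [0, 1, 1]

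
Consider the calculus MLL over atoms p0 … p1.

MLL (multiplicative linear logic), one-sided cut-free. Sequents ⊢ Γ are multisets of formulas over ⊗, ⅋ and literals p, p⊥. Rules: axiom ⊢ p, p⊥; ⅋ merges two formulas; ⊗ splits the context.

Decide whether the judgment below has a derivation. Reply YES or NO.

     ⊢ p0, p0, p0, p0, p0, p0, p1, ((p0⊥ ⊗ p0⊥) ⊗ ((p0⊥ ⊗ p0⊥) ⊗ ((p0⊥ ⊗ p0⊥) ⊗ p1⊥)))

Derivation trace:
[⊗]  ⊢ p0, p0, p0, p0, p0, p0, p1, ((p0⊥ ⊗ p0⊥) ⊗ ((p0⊥ ⊗ p0⊥) ⊗ ((p0⊥ ⊗ p0⊥) ⊗ p1⊥)))
  [⊗]  ⊢ p0, p0, (p0⊥ ⊗ p0⊥)
    [Ax]  ⊢ p0, p0⊥
    [Ax]  ⊢ p0, p0⊥
  [⊗]  ⊢ p0, p0, p0, p0, p1, ((p0⊥ ⊗ p0⊥) ⊗ ((p0⊥ ⊗ p0⊥) ⊗ p1⊥))
    [⊗]  ⊢ p0, p0, (p0⊥ ⊗ p0⊥)
      [Ax]  ⊢ p0, p0⊥
      [Ax]  ⊢ p0, p0⊥
    [⊗]  ⊢ p0, p0, p1, ((p0⊥ ⊗ p0⊥) ⊗ p1⊥)
      [⊗]  ⊢ p0, p0, (p0⊥ ⊗ p0⊥)
        [Ax]  ⊢ p0, p0⊥
        [Ax]  ⊢ p0, p0⊥
      [Ax]  ⊢ p1, p1⊥

Result: YES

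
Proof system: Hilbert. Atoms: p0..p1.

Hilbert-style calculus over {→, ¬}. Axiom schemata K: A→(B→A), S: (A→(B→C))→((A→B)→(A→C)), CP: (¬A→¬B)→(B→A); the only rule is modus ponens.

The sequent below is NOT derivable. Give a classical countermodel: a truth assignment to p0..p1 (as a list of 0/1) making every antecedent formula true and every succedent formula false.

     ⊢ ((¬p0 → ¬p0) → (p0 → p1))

Search for a countermodel by truth-table:
  v=00: Γ:[] Δ:[((¬p0 → ¬p0) → (p0 → p1))=T] refutes=False
  v=01: Γ:[] Δ:[((¬p0 → ¬p0) → (p0 → p1))=T] refutes=False
  v=10: Γ:[] Δ:[((¬p0 → ¬p0) → (p0 → p1))=F] refutes=True  ← countermodel

Result: [1, 0]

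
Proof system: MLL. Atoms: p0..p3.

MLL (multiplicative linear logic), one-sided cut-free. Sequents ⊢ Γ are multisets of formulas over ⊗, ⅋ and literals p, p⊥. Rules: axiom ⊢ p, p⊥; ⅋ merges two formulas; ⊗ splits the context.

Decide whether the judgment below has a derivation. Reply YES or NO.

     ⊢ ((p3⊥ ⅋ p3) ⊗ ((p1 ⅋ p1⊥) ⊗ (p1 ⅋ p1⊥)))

Derivation trace:
[⊗]  ⊢ ((p3⊥ ⅋ p3) ⊗ ((p1 ⅋ p1⊥) ⊗ (p1 ⅋ p1⊥)))
  [⅋]  ⊢ (p3⊥ ⅋ p3)
    [Ax]  ⊢ p3, p3⊥
  [⊗]  ⊢ ((p1 ⅋ p1⊥) ⊗ (p1 ⅋ p1⊥))
    [⅋]  ⊢ (p1 ⅋ p1⊥)
      [Ax]  ⊢ p1, p1⊥
    [⅋]  ⊢ (p1 ⅋ p1⊥)
      [Ax]  ⊢ p1, p1⊥

Result: YES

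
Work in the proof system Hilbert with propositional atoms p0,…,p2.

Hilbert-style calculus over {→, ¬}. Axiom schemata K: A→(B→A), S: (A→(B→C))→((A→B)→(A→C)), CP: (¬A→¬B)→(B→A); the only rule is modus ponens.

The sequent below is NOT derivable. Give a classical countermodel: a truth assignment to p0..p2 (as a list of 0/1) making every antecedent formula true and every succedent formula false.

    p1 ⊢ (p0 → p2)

Search for a countermodel by truth-table:
  v=000: Γ:[p1=F] Δ:[(p0 → p2)=T] refutes=False
  v=001: Γ:[p1=F] Δ:[(p0 → p2)=T] refutes=False
  v=010: Γ:[p1=T] Δ:[(p0 → p2)=T] refutes=False
  v=011: Γ:[p1=T] Δ:[(p0 → p2)=T] refutes=False
  v=100: Γ:[p1=F] Δ:[(p0 → p2)=F] refutes=False
  v=101: Γ:[p1=F] Δ:[(p0 → p2)=T] refutes=False
  v=110: Γ:[p1=T] Δ:[(p0 → p2)=F] refutes=True  ← countermodel

Result: [1, 1, 0]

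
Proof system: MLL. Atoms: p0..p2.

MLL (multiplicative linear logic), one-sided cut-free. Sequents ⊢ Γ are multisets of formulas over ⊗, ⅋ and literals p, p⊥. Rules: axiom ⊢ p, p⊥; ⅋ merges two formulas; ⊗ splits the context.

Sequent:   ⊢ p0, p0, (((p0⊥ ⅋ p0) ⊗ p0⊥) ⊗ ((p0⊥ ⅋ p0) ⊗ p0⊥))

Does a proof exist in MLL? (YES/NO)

Derivation trace:
[⊗]  ⊢ p0, p0, (((p0⊥ ⅋ p0) ⊗ p0⊥) ⊗ ((p0⊥ ⅋ p0) ⊗ p0⊥))
  [⊗]  ⊢ p0, ((p0⊥ ⅋ p0) ⊗ p0⊥)
    [⅋]  ⊢ (p0⊥ ⅋ p0)
      [Ax]  ⊢ p0, p0⊥
    [Ax]  ⊢ p0, p0⊥
  [⊗]  ⊢ p0, ((p0⊥ ⅋ p0) ⊗ p0⊥)
    [⅋]  ⊢ (p0⊥ ⅋ p0)
      [Ax]  ⊢ p0, p0⊥
    [Ax]  ⊢ p0, p0⊥

Result: YES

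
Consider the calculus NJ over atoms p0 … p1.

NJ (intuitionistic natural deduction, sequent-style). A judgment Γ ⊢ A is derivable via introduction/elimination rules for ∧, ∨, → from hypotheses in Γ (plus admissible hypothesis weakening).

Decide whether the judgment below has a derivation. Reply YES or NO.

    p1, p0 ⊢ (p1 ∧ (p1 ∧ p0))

Proof tree:
[∧I] p1, p0 ⊢ (p1 ∧ (p1 ∧ p0))
  [Ax] p1 ⊢ p1
  [∧I] p1, p0 ⊢ (p1 ∧ p0)
    [Wk] p1, p0 ⊢ p1
      [Ax] p1 ⊢ p1
    [Ax] p0 ⊢ p0

Result: YES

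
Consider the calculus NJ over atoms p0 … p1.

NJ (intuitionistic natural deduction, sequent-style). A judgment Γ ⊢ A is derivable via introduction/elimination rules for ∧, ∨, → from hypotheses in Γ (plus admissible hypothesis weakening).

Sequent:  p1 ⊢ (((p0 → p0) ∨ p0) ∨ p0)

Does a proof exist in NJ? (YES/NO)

Proof tree:
[∨I₁] p1 ⊢ (((p0 → p0) ∨ p0) ∨ p0)
  [∨I₁] p1 ⊢ ((p0 → p0) ∨ p0)
    [→I] p1 ⊢ (p0 → p0)
      [Wk] p0, p1 ⊢ p0
        [Ax] p0 ⊢ p0

Result: YES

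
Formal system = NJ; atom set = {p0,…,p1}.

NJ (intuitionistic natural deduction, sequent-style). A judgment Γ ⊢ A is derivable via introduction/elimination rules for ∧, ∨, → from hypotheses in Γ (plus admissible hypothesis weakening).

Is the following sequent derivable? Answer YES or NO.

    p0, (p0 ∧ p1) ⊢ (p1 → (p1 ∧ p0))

Derivation trace:
[Wk] p0, (p0 ∧ p1) ⊢ (p1 → (p1 ∧ p0))
  [→I] p0 ⊢ (p1 → (p1 ∧ p0))
    [∧I] p1, p0 ⊢ (p1 ∧ p0)
      [Ax] p1 ⊢ p1
      [Ax] p0 ⊢ p0

Result: YES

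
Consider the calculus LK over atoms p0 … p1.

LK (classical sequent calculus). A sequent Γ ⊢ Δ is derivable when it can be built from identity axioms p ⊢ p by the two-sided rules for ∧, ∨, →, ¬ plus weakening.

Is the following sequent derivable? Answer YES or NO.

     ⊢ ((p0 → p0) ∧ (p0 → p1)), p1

Enumerate valuations to refute Γ ⊢ Δ:
  v=00: Γ:[] Δ:[((p0 → p0) ∧ (p0 → p1))=T, p1=F] refutes=False
  v=01: Γ:[] Δ:[((p0 → p0) ∧ (p0 → p1))=T, p1=T] refutes=False
  v=10: Γ:[] Δ:[((p0 → p0) ∧ (p0 → p1))=F, p1=F] refutes=True  ← countermodel

Result: NO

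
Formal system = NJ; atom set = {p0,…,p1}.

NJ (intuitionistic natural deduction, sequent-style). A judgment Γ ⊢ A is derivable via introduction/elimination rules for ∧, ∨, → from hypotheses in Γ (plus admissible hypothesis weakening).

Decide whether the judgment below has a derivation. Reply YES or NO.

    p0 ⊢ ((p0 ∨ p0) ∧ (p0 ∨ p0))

Proof tree:
[∧I] p0 ⊢ ((p0 ∨ p0) ∧ (p0 ∨ p0))
  [∨I₂] p0 ⊢ (p0 ∨ p0)
    [Ax] p0 ⊢ p0
  [∨I₂] p0 ⊢ (p0 ∨ p0)
    [Ax] p0 ⊢ p0

Result: YES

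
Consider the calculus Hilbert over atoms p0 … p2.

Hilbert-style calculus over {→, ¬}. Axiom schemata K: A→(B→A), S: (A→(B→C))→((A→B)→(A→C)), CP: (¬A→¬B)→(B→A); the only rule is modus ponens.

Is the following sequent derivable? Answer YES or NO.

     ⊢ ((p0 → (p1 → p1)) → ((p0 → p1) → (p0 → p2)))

Truth-table refutation:
  v=000: Γ:[] Δ:[((p0 → (p1 → p1)) → ((p0 → p1) → (p0 → p2)))=T] refutes=False
  v=001: Γ:[] Δ:[((p0 → (p1 → p1)) → ((p0 → p1) → (p0 → p2)))=T] refutes=False
  v=010: Γ:[] Δ:[((p0 → (p1 → p1)) → ((p0 → p1) → (p0 → p2)))=T] refutes=False
  v=011: Γ:[] Δ:[((p0 → (p1 → p1)) → ((p0 → p1) → (p0 → p2)))=T] refutes=False
  v=100: Γ:[] Δ:[((p0 → (p1 → p1)) → ((p0 → p1) → (p0 → p2)))=T] refutes=False
  v=101: Γ:[] Δ:[((p0 → (p1 → p1)) → ((p0 → p1) → (p0 → p2)))=T] refutes=False
  v=110: Γ:[] Δ:[((p0 → (p1 → p1)) → ((p0 → p1) → (p0 → p2)))=F] refutes=True  ← countermodel

Result: NO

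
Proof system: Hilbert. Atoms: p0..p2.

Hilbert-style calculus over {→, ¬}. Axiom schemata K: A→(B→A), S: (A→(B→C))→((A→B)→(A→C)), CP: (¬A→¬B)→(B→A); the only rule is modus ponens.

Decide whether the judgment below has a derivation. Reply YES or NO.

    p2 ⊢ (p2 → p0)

Search for a countermodel by truth-table:
  v=000: Γ:[p2=F] Δ:[(p2 → p0)=T] refutes=False
  v=001: Γ:[p2=T] Δ:[(p2 → p0)=F] refutes=True  ← countermodel

Result: NO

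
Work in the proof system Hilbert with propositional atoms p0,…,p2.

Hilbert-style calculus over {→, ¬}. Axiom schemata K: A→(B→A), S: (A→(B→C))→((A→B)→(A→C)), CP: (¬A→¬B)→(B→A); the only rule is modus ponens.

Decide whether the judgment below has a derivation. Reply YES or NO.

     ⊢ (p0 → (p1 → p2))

Enumerate valuations to refute Γ ⊢ Δ:
  v=000: Γ:[] Δ:[(p0 → (p1 → p2))=T] refutes=False
  v=001: Γ:[] Δ:[(p0 → (p1 → p2))=T] refutes=False
  v=010: Γ:[] Δ:[(p0 → (p1 → p2))=T] refutes=False
  v=011: Γ:[] Δ:[(p0 → (p1 → p2))=T] refutes=False
  v=100: Γ:[] Δ:[(p0 → (p1 → p2))=T] refutes=False
  v=101: Γ:[] Δ:[(p0 → (p1 → p2))=T] refutes=False
  v=110: Γ:[] Δ:[(p0 → (p1 → p2))=F] refutes=True  ← countermodel

Result: NO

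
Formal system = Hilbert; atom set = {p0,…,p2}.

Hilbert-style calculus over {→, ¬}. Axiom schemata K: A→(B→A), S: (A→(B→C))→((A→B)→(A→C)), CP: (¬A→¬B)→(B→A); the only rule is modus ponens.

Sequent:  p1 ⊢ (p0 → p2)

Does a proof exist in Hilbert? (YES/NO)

Enumerate valuations to refute Γ ⊢ Δ:
  v=000: Γ:[p1=F] Δ:[(p0 → p2)=T] refutes=False
  v=001: Γ:[p1=F] Δ:[(p0 → p2)=T] refutes=False
  v=010: Γ:[p1=T] Δ:[(p0 → p2)=T] refutes=False
  v=011: Γ:[p1=T] Δ:[(p0 → p2)=T] refutes=False
  v=100: Γ:[p1=F] Δ:[(p0 → p2)=F] refutes=False
  v=101: Γ:[p1=F] Δ:[(p0 → p2)=T] refutes=False
  v=110: Γ:[p1=T] Δ:[(p0 → p2)=F] refutes=True  ← countermodel

Result: NO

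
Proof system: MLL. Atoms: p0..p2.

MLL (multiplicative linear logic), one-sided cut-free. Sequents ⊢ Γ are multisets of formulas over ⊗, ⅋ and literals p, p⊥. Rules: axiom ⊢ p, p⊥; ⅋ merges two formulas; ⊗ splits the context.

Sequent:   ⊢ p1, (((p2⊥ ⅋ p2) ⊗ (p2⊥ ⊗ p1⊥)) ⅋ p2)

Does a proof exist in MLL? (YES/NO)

Proof tree:
[⅋]  ⊢ p1, (((p2⊥ ⅋ p2) ⊗ (p2⊥ ⊗ p1⊥)) ⅋ p2)
  [⊗]  ⊢ p2, p1, ((p2⊥ ⅋ p2) ⊗ (p2⊥ ⊗ p1⊥))
    [⅋]  ⊢ (p2⊥ ⅋ p2)
      [Ax]  ⊢ p2, p2⊥
    [⊗]  ⊢ p2, p1, (p2⊥ ⊗ p1⊥)
      [Ax]  ⊢ p2, p2⊥
      [Ax]  ⊢ p1, p1⊥

Result: YES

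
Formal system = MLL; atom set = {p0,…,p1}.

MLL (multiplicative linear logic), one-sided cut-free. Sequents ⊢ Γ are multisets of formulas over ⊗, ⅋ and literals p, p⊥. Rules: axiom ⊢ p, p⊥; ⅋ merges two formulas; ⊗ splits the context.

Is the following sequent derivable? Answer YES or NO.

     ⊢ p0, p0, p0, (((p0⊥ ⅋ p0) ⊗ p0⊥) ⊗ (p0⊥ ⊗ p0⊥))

Proof tree:
[⊗]  ⊢ p0, p0, p0, (((p0⊥ ⅋ p0) ⊗ p0⊥) ⊗ (p0⊥ ⊗ p0⊥))
  [⊗]  ⊢ p0, ((p0⊥ ⅋ p0) ⊗ p0⊥)
    [⅋]  ⊢ (p0⊥ ⅋ p0)
      [Ax]  ⊢ p0, p0⊥
    [Ax]  ⊢ p0, p0⊥
  [⊗]  ⊢ p0, p0, (p0⊥ ⊗ p0⊥)
    [Ax]  ⊢ p0, p0⊥
    [Ax]  ⊢ p0, p0⊥

Result: YES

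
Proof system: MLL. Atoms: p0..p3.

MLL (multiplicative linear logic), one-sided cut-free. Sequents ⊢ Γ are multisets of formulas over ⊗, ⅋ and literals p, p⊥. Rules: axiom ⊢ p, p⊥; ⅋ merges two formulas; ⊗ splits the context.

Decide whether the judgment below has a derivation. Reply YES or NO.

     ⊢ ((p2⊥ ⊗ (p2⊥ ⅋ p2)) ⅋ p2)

Derivation trace:
[⅋]  ⊢ ((p2⊥ ⊗ (p2⊥ ⅋ p2)) ⅋ p2)
  [⊗]  ⊢ p2, (p2⊥ ⊗ (p2⊥ ⅋ p2))
    [Ax]  ⊢ p2, p2⊥
    [⅋]  ⊢ (p2⊥ ⅋ p2)
      [Ax]  ⊢ p2, p2⊥

Result: YES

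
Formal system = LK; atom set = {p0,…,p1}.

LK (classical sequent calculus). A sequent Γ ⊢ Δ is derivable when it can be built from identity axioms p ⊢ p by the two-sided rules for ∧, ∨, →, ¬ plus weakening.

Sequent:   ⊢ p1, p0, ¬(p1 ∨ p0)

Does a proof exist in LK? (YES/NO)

Proof tree:
[¬R]  ⊢ p1, p0, ¬(p1 ∨ p0)
  [∨L] (p1 ∨ p0) ⊢ p1, p0
    [Ax] p1 ⊢ p1
    [Ax] p0 ⊢ p0

Result: YES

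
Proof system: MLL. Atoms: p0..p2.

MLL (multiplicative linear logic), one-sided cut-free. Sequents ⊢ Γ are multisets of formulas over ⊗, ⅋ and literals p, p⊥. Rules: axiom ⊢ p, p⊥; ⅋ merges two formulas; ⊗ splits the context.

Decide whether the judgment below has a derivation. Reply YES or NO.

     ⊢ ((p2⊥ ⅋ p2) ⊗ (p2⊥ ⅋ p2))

Proof tree:
[⊗]  ⊢ ((p2⊥ ⅋ p2) ⊗ (p2⊥ ⅋ p2))
  [⅋]  ⊢ (p2⊥ ⅋ p2)
    [Ax]  ⊢ p2, p2⊥
  [⅋]  ⊢ (p2⊥ ⅋ p2)
    [Ax]  ⊢ p2, p2⊥

Result: YES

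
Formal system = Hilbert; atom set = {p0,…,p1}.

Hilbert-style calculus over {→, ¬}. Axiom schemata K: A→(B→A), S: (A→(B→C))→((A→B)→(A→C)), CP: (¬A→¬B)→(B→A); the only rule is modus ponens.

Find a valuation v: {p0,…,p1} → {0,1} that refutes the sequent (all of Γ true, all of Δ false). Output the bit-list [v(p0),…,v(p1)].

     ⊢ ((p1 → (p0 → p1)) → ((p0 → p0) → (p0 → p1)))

Enumerate valuations to refute Γ ⊢ Δ:
  v=00: Γ:[] Δ:[((p1 → (p0 → p1)) → ((p0 → p0) → (p0 → p1)))=T] refutes=False
  v=01: Γ:[] Δ:[((p1 → (p0 → p1)) → ((p0 → p0) → (p0 → p1)))=T] refutes=False
  v=10: Γ:[] Δ:[((p1 → (p0 → p1)) → ((p0 → p0) → (p0 → p1)))=F] refutes=True  ← countermodel

Result: [1, 0]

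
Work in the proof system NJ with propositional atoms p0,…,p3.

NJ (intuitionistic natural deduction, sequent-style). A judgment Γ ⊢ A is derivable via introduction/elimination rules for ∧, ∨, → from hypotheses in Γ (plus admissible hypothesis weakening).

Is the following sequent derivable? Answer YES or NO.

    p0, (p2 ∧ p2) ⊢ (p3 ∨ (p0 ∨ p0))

Derivation (root first):
[∨I₂] p0, (p2 ∧ p2) ⊢ (p3 ∨ (p0 ∨ p0))
  [∨I₁] p0, (p2 ∧ p2) ⊢ (p0 ∨ p0)
    [Wk] p0, (p2 ∧ p2) ⊢ p0
      [Ax] p0 ⊢ p0

Result: YES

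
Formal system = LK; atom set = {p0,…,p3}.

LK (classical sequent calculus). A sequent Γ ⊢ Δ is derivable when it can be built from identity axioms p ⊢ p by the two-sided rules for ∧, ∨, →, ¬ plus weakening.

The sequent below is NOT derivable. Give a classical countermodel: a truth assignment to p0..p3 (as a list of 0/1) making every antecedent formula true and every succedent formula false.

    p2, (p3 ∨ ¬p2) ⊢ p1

Search for a countermodel by truth-table:
  v=0000: Γ:[p2=F, (p3 ∨ ¬p2)=T] Δ:[p1=F] refutes=False
  v=0001: Γ:[p2=F, (p3 ∨ ¬p2)=T] Δ:[p1=F] refutes=False
  v=0010: Γ:[p2=T, (p3 ∨ ¬p2)=F] Δ:[p1=F] refutes=False
  v=0011: Γ:[p2=T, (p3 ∨ ¬p2)=T] Δ:[p1=F] refutes=True  ← countermodel

Result: [0, 0, 1, 1]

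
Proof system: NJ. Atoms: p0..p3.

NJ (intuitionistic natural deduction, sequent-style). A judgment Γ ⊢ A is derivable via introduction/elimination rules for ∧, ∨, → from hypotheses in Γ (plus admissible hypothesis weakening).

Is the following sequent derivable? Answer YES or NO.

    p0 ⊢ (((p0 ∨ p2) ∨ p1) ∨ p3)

Proof tree:
[∨I₁] p0 ⊢ (((p0 ∨ p2) ∨ p1) ∨ p3)
  [∨I₁] p0 ⊢ ((p0 ∨ p2) ∨ p1)
    [∨I₁] p0 ⊢ (p0 ∨ p2)
      [Ax] p0 ⊢ p0

Result: YES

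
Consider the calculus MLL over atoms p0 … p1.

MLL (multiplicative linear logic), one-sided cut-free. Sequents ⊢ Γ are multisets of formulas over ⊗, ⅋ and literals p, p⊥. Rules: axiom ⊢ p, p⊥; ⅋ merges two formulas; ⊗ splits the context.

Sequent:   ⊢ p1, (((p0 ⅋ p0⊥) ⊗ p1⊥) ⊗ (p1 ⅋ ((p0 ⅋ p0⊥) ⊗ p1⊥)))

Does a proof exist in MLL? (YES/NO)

Derivation trace:
[⊗]  ⊢ p1, (((p0 ⅋ p0⊥) ⊗ p1⊥) ⊗ (p1 ⅋ ((p0 ⅋ p0⊥) ⊗ p1⊥)))
  [⊗]  ⊢ p1, ((p0 ⅋ p0⊥) ⊗ p1⊥)
    [⅋]  ⊢ (p0 ⅋ p0⊥)
      [Ax]  ⊢ p0, p0⊥
    [Ax]  ⊢ p1, p1⊥
  [⅋]  ⊢ (p1 ⅋ ((p0 ⅋ p0⊥) ⊗ p1⊥))
    [⊗]  ⊢ p1, ((p0 ⅋ p0⊥) ⊗ p1⊥)
      [⅋]  ⊢ (p0 ⅋ p0⊥)
        [Ax]  ⊢ p0, p0⊥
      [Ax]  ⊢ p1, p1⊥

Result: YES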